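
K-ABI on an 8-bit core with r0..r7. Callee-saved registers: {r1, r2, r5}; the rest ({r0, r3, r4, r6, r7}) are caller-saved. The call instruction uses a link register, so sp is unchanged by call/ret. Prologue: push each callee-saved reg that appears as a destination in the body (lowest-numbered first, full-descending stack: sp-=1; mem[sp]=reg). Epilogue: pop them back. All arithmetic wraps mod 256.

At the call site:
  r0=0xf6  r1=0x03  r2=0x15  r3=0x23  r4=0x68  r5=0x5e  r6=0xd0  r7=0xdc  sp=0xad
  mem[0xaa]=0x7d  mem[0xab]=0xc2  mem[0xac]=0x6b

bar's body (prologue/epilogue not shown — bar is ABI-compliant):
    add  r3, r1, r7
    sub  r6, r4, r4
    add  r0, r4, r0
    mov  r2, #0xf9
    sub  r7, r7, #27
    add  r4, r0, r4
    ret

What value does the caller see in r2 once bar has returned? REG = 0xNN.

REG = 0x15

prologue: push r2 -> mem[0xac]=0x15, sp=0xac
body[0] add  r3, r1, r7 -> r3=0xdf
body[1] sub  r6, r4, r4 -> r6=0x00
body[2] add  r0, r4, r0 -> r0=0x5e
body[3] mov  r2, #0xf9 -> r2=0xf9
body[4] sub  r7, r7, #27 -> r7=0xc1
body[5] add  r4, r0, r4 -> r4=0xc6
epilogue: pop r2=0x15, sp=0xad
r2 is callee-saved -> restored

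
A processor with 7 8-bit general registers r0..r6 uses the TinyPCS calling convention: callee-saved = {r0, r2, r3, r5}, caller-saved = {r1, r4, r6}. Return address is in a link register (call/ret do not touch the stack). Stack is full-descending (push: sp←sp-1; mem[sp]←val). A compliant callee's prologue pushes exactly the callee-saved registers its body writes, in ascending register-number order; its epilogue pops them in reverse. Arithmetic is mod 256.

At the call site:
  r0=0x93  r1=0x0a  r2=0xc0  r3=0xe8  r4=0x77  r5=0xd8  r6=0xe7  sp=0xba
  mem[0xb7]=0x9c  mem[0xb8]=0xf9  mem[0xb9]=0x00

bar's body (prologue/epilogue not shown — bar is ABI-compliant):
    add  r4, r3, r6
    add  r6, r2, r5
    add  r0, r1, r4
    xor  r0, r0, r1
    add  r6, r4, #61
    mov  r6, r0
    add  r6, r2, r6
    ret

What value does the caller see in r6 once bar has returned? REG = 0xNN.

REG = 0x93

prologue: push r0 -> mem[0xb9]=0x93, sp=0xb9
body[0] add  r4, r3, r6 -> r4=0xcf
body[1] add  r6, r2, r5 -> r6=0x98
body[2] add  r0, r1, r4 -> r0=0xd9
body[3] xor  r0, r0, r1 -> r0=0xd3
body[4] add  r6, r4, #61 -> r6=0x0c
body[5] mov  r6, r0 -> r6=0xd3
body[6] add  r6, r2, r6 -> r6=0x93
epilogue: pop r0=0x93, sp=0xba
r6 is caller-saved -> body value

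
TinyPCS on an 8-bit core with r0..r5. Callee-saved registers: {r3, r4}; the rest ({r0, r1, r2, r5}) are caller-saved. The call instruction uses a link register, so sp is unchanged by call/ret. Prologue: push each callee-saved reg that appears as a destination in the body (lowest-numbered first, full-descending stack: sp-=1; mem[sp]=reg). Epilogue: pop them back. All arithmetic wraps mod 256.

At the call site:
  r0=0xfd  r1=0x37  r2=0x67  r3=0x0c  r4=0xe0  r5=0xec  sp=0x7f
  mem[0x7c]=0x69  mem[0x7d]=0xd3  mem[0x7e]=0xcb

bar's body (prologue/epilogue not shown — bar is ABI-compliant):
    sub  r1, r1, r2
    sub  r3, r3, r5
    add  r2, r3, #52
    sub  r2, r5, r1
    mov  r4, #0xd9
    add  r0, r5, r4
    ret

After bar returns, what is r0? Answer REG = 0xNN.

REG = 0xc5

prologue: push r3 -> mem[0x7e]=0x0c, sp=0x7e
prologue: push r4 -> mem[0x7d]=0xe0, sp=0x7d
body[0] sub  r1, r1, r2 -> r1=0xd0
body[1] sub  r3, r3, r5 -> r3=0x20
body[2] add  r2, r3, #52 -> r2=0x54
body[3] sub  r2, r5, r1 -> r2=0x1c
body[4] mov  r4, #0xd9 -> r4=0xd9
body[5] add  r0, r5, r4 -> r0=0xc5
epilogue: pop r4=0xe0, sp=0x7e
epilogue: pop r3=0x0c, sp=0x7f
r0 is caller-saved -> body value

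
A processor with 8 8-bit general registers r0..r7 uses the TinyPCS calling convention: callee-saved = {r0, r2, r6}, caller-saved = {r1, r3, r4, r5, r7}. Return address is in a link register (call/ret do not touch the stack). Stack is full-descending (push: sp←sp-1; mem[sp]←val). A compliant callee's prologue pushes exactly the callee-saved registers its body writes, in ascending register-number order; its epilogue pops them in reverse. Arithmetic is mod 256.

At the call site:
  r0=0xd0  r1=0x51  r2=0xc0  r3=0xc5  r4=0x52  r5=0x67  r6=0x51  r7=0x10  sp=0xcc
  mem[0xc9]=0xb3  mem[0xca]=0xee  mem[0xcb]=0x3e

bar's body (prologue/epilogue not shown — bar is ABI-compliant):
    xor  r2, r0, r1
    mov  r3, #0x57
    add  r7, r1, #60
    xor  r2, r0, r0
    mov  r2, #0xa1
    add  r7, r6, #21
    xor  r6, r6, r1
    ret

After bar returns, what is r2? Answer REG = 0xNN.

prologue: push r2 -> mem[0xcb]=0xc0, sp=0xcb
prologue: push r6 -> mem[0xca]=0x51, sp=0xca
body[0] xor  r2, r0, r1 -> r2=0x81
body[1] mov  r3, #0x57 -> r3=0x57
body[2] add  r7, r1, #60 -> r7=0x8d
body[3] xor  r2, r0, r0 -> r2=0x00
body[4] mov  r2, #0xa1 -> r2=0xa1
body[5] add  r7, r6, #21 -> r7=0x66
body[6] xor  r6, r6, r1 -> r6=0x00
epilogue: pop r6=0x51, sp=0xcb
epilogue: pop r2=0xc0, sp=0xcc
r2 is callee-saved -> restored

REG = 0xc0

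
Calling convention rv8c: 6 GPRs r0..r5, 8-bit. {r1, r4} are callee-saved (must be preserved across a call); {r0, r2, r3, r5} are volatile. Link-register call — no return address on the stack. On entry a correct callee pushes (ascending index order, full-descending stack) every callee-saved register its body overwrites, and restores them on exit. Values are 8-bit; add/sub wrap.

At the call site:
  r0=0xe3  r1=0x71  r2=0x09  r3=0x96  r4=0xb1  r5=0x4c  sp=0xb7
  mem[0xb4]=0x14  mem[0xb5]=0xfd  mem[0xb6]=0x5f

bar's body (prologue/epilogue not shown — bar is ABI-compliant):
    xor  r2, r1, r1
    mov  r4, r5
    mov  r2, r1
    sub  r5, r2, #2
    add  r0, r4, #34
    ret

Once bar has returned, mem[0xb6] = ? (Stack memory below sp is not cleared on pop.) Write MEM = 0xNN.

MEM = 0xb1

prologue: push r4 -> mem[0xb6]=0xb1, sp=0xb6
body[0] xor  r2, r1, r1 -> r2=0x00
body[1] mov  r4, r5 -> r4=0x4c
body[2] mov  r2, r1 -> r2=0x71
body[3] sub  r5, r2, #2 -> r5=0x6f
body[4] add  r0, r4, #34 -> r0=0x6e
epilogue: pop r4=0xb1, sp=0xb7
prologue pushed ['r4'] at ['0xb6']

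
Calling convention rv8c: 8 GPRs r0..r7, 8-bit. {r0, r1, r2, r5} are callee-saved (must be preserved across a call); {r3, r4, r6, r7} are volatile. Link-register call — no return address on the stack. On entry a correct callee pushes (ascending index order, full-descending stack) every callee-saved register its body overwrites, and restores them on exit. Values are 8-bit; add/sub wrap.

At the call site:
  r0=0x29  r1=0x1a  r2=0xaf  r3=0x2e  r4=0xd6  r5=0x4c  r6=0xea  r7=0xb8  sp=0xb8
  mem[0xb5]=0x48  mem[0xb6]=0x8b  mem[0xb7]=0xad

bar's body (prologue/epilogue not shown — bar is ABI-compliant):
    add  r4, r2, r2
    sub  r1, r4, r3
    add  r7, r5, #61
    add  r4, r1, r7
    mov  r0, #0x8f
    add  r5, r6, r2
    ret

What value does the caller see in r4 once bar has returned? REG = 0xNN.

prologue: push r0 → mem[0xb7]=0x29, sp=0xb7
prologue: push r1 → mem[0xb6]=0x1a, sp=0xb6
prologue: push r5 → mem[0xb5]=0x4c, sp=0xb5
body[0] add  r4, r2, r2 → r4=0x5e
body[1] sub  r1, r4, r3 → r1=0x30
body[2] add  r7, r5, #61 → r7=0x89
body[3] add  r4, r1, r7 → r4=0xb9
body[4] mov  r0, #0x8f → r0=0x8f
body[5] add  r5, r6, r2 → r5=0x99
epilogue: pop r5=0x4c, sp=0xb6
epilogue: pop r1=0x1a, sp=0xb7
epilogue: pop r0=0x29, sp=0xb8
r4 is caller-saved → body value

REG = 0xb9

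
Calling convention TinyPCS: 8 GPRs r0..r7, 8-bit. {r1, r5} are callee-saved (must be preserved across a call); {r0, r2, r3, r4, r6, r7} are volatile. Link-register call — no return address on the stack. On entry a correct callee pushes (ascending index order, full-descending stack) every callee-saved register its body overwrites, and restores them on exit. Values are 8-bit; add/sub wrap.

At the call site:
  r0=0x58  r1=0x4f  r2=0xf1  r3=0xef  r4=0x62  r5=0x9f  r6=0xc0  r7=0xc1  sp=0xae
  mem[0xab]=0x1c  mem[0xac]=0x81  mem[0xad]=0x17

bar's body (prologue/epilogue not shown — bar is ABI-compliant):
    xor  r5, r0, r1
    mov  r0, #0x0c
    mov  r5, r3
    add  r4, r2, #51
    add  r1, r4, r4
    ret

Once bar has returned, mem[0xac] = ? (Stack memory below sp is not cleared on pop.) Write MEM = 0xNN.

prologue: push r1 → mem[0xad]=0x4f, sp=0xad
prologue: push r5 → mem[0xac]=0x9f, sp=0xac
body[0] xor  r5, r0, r1 → r5=0x17
body[1] mov  r0, #0x0c → r0=0x0c
body[2] mov  r5, r3 → r5=0xef
body[3] add  r4, r2, #51 → r4=0x24
body[4] add  r1, r4, r4 → r1=0x48
epilogue: pop r5=0x9f, sp=0xad
epilogue: pop r1=0x4f, sp=0xae
prologue pushed ['r1', 'r5'] at ['0xad', '0xac']

MEM = 0x9f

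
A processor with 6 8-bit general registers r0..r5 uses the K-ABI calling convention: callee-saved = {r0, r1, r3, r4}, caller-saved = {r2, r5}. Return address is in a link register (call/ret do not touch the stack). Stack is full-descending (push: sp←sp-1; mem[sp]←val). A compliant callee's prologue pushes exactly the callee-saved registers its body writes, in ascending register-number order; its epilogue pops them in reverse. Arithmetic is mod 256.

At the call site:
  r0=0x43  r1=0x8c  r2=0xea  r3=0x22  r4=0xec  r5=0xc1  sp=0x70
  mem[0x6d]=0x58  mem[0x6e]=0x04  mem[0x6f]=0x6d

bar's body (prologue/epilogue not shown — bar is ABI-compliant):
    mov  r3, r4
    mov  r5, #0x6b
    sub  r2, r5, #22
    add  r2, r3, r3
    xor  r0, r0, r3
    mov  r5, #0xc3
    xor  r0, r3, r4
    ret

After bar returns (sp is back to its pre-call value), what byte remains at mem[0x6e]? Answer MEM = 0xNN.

prologue: push r0 → mem[0x6f]=0x43, sp=0x6f
prologue: push r3 → mem[0x6e]=0x22, sp=0x6e
body[0] mov  r3, r4 → r3=0xec
body[1] mov  r5, #0x6b → r5=0x6b
body[2] sub  r2, r5, #22 → r2=0x55
body[3] add  r2, r3, r3 → r2=0xd8
body[4] xor  r0, r0, r3 → r0=0xaf
body[5] mov  r5, #0xc3 → r5=0xc3
body[6] xor  r0, r3, r4 → r0=0x00
epilogue: pop r3=0x22, sp=0x6f
epilogue: pop r0=0x43, sp=0x70
prologue pushed ['r0', 'r3'] at ['0x6f', '0x6e']

MEM = 0x22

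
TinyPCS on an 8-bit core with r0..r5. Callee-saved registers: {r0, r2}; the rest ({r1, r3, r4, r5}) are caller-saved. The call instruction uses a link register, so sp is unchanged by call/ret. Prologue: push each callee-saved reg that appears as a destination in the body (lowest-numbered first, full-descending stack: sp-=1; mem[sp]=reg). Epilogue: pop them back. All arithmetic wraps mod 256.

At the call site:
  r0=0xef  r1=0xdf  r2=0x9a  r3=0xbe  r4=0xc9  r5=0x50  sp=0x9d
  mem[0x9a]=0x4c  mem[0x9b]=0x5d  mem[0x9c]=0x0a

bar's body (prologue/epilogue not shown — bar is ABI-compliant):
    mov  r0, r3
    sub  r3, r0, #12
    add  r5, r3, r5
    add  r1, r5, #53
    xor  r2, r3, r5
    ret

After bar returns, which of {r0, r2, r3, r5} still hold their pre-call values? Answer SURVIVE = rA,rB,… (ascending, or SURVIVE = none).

SURVIVE = r0,r2

prologue: push r0 → mem[0x9c]=0xef, sp=0x9c
prologue: push r2 → mem[0x9b]=0x9a, sp=0x9b
body[0] mov  r0, r3 → r0=0xbe
body[1] sub  r3, r0, #12 → r3=0xb2
body[2] add  r5, r3, r5 → r5=0x02
body[3] add  r1, r5, #53 → r1=0x37
body[4] xor  r2, r3, r5 → r2=0xb0
epilogue: pop r2=0x9a, sp=0x9c
epilogue: pop r0=0xef, sp=0x9d
r0: callee-saved, written=True
r2: callee-saved, written=True
r3: caller-saved, written=True
r5: caller-saved, written=True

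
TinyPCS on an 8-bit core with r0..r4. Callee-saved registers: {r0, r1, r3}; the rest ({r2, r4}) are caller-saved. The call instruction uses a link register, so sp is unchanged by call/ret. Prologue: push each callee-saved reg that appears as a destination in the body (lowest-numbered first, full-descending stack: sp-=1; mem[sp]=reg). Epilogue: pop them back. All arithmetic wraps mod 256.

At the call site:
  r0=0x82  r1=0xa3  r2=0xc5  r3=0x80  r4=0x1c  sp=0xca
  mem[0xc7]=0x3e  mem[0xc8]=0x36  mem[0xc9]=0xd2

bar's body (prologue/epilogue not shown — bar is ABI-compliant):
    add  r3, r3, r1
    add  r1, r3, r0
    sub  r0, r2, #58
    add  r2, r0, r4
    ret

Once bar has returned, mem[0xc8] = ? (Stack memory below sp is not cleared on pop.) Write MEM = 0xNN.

MEM = 0xa3

prologue: push r0 -> mem[0xc9]=0x82, sp=0xc9
prologue: push r1 -> mem[0xc8]=0xa3, sp=0xc8
prologue: push r3 -> mem[0xc7]=0x80, sp=0xc7
body[0] add  r3, r3, r1 -> r3=0x23
body[1] add  r1, r3, r0 -> r1=0xa5
body[2] sub  r0, r2, #58 -> r0=0x8b
body[3] add  r2, r0, r4 -> r2=0xa7
epilogue: pop r3=0x80, sp=0xc8
epilogue: pop r1=0xa3, sp=0xc9
epilogue: pop r0=0x82, sp=0xca
prologue pushed ['r0', 'r1', 'r3'] at ['0xc9', '0xc8', '0xc7']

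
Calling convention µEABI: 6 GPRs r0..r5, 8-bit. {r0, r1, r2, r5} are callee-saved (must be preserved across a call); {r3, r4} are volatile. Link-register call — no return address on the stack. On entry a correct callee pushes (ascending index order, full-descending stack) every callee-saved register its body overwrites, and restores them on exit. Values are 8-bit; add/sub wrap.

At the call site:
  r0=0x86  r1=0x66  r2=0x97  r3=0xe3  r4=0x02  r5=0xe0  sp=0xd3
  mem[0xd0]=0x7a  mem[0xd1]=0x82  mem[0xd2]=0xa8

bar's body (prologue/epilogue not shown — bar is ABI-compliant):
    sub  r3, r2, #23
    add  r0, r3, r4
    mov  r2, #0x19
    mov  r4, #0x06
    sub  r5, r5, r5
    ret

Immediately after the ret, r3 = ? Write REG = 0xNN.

REG = 0x80

prologue: push r0 → mem[0xd2]=0x86, sp=0xd2
prologue: push r2 → mem[0xd1]=0x97, sp=0xd1
prologue: push r5 → mem[0xd0]=0xe0, sp=0xd0
body[0] sub  r3, r2, #23 → r3=0x80
body[1] add  r0, r3, r4 → r0=0x82
body[2] mov  r2, #0x19 → r2=0x19
body[3] mov  r4, #0x06 → r4=0x06
body[4] sub  r5, r5, r5 → r5=0x00
epilogue: pop r5=0xe0, sp=0xd1
epilogue: pop r2=0x97, sp=0xd2
epilogue: pop r0=0x86, sp=0xd3
r3 is caller-saved → body value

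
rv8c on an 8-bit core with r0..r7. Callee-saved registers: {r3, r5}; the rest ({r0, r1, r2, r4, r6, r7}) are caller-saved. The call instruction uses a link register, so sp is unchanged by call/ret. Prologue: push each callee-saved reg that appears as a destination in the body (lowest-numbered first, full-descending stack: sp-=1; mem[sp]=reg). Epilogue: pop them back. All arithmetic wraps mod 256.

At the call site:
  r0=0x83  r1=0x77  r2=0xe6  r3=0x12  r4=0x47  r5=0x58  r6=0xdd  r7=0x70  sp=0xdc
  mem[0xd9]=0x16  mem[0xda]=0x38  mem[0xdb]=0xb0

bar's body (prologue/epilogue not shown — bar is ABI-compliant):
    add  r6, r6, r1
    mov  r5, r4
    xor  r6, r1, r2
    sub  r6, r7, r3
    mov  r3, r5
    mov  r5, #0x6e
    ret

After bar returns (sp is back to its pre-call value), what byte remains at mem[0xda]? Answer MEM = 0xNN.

MEM = 0x58

prologue: push r3 -> mem[0xdb]=0x12, sp=0xdb
prologue: push r5 -> mem[0xda]=0x58, sp=0xda
body[0] add  r6, r6, r1 -> r6=0x54
body[1] mov  r5, r4 -> r5=0x47
body[2] xor  r6, r1, r2 -> r6=0x91
body[3] sub  r6, r7, r3 -> r6=0x5e
body[4] mov  r3, r5 -> r3=0x47
body[5] mov  r5, #0x6e -> r5=0x6e
epilogue: pop r5=0x58, sp=0xdb
epilogue: pop r3=0x12, sp=0xdc
prologue pushed ['r3', 'r5'] at ['0xdb', '0xda']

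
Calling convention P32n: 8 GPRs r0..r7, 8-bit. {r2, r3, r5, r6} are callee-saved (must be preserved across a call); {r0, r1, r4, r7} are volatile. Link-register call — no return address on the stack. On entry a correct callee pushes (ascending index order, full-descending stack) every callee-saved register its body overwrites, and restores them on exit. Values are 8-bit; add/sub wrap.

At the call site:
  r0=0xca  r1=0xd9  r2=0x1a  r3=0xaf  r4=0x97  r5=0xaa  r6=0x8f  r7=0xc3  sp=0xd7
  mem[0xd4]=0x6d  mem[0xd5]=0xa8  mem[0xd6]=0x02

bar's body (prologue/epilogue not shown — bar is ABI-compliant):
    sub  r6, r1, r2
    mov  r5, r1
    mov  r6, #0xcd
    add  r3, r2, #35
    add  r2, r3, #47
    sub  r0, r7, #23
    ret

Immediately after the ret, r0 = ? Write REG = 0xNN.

REG = 0xac

prologue: push r2 -> mem[0xd6]=0x1a, sp=0xd6
prologue: push r3 -> mem[0xd5]=0xaf, sp=0xd5
prologue: push r5 -> mem[0xd4]=0xaa, sp=0xd4
prologue: push r6 -> mem[0xd3]=0x8f, sp=0xd3
body[0] sub  r6, r1, r2 -> r6=0xbf
body[1] mov  r5, r1 -> r5=0xd9
body[2] mov  r6, #0xcd -> r6=0xcd
body[3] add  r3, r2, #35 -> r3=0x3d
body[4] add  r2, r3, #47 -> r2=0x6c
body[5] sub  r0, r7, #23 -> r0=0xac
epilogue: pop r6=0x8f, sp=0xd4
epilogue: pop r5=0xaa, sp=0xd5
epilogue: pop r3=0xaf, sp=0xd6
epilogue: pop r2=0x1a, sp=0xd7
r0 is caller-saved -> body value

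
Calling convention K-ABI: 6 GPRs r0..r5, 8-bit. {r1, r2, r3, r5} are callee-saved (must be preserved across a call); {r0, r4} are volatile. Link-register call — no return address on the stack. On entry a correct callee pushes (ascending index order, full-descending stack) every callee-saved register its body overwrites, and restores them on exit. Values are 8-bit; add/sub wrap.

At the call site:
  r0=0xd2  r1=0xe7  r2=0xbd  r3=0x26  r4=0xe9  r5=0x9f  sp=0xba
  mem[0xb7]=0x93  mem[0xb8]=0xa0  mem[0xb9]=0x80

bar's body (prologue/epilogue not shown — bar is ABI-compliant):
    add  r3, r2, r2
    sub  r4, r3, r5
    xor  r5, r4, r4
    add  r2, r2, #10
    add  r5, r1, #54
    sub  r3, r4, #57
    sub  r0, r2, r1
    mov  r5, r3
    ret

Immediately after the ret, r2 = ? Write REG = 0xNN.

REG = 0xbd

prologue: push r2 → mem[0xb9]=0xbd, sp=0xb9
prologue: push r3 → mem[0xb8]=0x26, sp=0xb8
prologue: push r5 → mem[0xb7]=0x9f, sp=0xb7
body[0] add  r3, r2, r2 → r3=0x7a
body[1] sub  r4, r3, r5 → r4=0xdb
body[2] xor  r5, r4, r4 → r5=0x00
body[3] add  r2, r2, #10 → r2=0xc7
body[4] add  r5, r1, #54 → r5=0x1d
body[5] sub  r3, r4, #57 → r3=0xa2
body[6] sub  r0, r2, r1 → r0=0xe0
body[7] mov  r5, r3 → r5=0xa2
epilogue: pop r5=0x9f, sp=0xb8
epilogue: pop r3=0x26, sp=0xb9
epilogue: pop r2=0xbd, sp=0xba
r2 is callee-saved → restored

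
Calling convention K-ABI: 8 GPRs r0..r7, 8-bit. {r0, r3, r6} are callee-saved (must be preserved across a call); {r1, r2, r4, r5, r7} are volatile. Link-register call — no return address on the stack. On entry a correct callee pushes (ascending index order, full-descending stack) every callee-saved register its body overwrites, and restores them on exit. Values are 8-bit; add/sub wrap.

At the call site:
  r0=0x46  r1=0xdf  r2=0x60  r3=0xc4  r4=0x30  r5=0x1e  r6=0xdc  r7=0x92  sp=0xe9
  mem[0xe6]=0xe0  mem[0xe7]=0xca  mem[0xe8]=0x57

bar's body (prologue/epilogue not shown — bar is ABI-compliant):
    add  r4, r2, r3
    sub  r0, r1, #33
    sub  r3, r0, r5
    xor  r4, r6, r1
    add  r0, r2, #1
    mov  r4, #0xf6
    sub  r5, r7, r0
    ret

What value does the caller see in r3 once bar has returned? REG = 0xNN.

prologue: push r0 -> mem[0xe8]=0x46, sp=0xe8
prologue: push r3 -> mem[0xe7]=0xc4, sp=0xe7
body[0] add  r4, r2, r3 -> r4=0x24
body[1] sub  r0, r1, #33 -> r0=0xbe
body[2] sub  r3, r0, r5 -> r3=0xa0
body[3] xor  r4, r6, r1 -> r4=0x03
body[4] add  r0, r2, #1 -> r0=0x61
body[5] mov  r4, #0xf6 -> r4=0xf6
body[6] sub  r5, r7, r0 -> r5=0x31
epilogue: pop r3=0xc4, sp=0xe8
epilogue: pop r0=0x46, sp=0xe9
r3 is callee-saved -> restored

REG = 0xc4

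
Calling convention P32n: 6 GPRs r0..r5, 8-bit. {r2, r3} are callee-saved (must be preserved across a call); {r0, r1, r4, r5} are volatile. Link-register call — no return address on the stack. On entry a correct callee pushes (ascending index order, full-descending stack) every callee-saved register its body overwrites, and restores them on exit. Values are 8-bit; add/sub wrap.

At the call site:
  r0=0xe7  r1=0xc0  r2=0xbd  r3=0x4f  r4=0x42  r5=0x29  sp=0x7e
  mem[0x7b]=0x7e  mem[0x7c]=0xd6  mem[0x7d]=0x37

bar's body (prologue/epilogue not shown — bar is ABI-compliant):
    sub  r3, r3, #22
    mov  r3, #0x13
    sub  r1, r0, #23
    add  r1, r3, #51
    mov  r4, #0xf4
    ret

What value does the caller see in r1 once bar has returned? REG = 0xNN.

REG = 0x46

prologue: push r3 → mem[0x7d]=0x4f, sp=0x7d
body[0] sub  r3, r3, #22 → r3=0x39
body[1] mov  r3, #0x13 → r3=0x13
body[2] sub  r1, r0, #23 → r1=0xd0
body[3] add  r1, r3, #51 → r1=0x46
body[4] mov  r4, #0xf4 → r4=0xf4
epilogue: pop r3=0x4f, sp=0x7e
r1 is caller-saved → body value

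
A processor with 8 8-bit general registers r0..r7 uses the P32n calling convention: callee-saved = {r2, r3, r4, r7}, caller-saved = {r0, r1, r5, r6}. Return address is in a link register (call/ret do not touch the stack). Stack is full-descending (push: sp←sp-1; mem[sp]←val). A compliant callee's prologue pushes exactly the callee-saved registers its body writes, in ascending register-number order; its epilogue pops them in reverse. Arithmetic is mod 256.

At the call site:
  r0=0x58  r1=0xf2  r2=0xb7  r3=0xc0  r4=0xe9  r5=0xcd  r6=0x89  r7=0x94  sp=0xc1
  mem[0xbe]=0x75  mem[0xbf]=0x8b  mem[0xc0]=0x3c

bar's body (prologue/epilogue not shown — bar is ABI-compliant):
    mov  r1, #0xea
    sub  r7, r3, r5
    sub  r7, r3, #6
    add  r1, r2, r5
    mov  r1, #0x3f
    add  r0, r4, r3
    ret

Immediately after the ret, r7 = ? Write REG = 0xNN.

REG = 0x94

prologue: push r7 → mem[0xc0]=0x94, sp=0xc0
body[0] mov  r1, #0xea → r1=0xea
body[1] sub  r7, r3, r5 → r7=0xf3
body[2] sub  r7, r3, #6 → r7=0xba
body[3] add  r1, r2, r5 → r1=0x84
body[4] mov  r1, #0x3f → r1=0x3f
body[5] add  r0, r4, r3 → r0=0xa9
epilogue: pop r7=0x94, sp=0xc1
r7 is callee-saved → restored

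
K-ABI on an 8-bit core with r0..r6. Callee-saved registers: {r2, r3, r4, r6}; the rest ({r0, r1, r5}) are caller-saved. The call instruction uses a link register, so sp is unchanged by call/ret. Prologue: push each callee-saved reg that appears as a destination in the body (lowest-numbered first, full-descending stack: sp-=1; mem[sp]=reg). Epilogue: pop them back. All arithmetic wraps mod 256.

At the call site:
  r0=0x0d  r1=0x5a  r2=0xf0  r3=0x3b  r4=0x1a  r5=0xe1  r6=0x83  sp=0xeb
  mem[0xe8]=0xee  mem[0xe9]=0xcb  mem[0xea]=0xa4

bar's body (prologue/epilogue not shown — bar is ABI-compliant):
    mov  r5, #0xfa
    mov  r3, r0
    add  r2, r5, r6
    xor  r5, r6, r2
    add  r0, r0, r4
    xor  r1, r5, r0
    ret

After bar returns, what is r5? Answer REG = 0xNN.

REG = 0xfe

prologue: push r2 -> mem[0xea]=0xf0, sp=0xea
prologue: push r3 -> mem[0xe9]=0x3b, sp=0xe9
body[0] mov  r5, #0xfa -> r5=0xfa
body[1] mov  r3, r0 -> r3=0x0d
body[2] add  r2, r5, r6 -> r2=0x7d
body[3] xor  r5, r6, r2 -> r5=0xfe
body[4] add  r0, r0, r4 -> r0=0x27
body[5] xor  r1, r5, r0 -> r1=0xd9
epilogue: pop r3=0x3b, sp=0xea
epilogue: pop r2=0xf0, sp=0xeb
r5 is caller-saved -> body value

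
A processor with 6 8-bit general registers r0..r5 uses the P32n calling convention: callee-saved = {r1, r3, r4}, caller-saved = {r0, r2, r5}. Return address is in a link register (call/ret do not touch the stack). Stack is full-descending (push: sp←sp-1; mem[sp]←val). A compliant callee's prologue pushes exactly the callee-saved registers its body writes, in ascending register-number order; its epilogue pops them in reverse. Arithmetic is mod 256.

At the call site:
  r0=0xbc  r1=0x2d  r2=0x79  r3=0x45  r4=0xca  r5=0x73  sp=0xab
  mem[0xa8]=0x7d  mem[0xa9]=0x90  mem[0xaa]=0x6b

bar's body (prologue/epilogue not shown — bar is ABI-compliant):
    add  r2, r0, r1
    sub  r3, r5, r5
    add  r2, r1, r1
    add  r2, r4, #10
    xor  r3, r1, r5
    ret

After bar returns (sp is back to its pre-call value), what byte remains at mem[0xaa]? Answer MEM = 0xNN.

MEM = 0x45

prologue: push r3 → mem[0xaa]=0x45, sp=0xaa
body[0] add  r2, r0, r1 → r2=0xe9
body[1] sub  r3, r5, r5 → r3=0x00
body[2] add  r2, r1, r1 → r2=0x5a
body[3] add  r2, r4, #10 → r2=0xd4
body[4] xor  r3, r1, r5 → r3=0x5e
epilogue: pop r3=0x45, sp=0xab
prologue pushed ['r3'] at ['0xaa']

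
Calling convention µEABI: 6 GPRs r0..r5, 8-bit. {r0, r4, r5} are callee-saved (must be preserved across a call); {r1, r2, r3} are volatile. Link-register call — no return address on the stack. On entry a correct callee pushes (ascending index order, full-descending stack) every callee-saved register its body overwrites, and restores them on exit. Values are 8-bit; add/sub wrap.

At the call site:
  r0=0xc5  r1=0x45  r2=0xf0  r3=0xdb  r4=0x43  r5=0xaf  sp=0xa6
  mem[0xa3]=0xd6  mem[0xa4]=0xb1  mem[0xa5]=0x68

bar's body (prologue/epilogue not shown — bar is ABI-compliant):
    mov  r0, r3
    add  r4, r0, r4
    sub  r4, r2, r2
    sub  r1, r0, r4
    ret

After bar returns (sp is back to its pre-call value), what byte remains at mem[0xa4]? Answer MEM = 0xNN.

MEM = 0x43

prologue: push r0 -> mem[0xa5]=0xc5, sp=0xa5
prologue: push r4 -> mem[0xa4]=0x43, sp=0xa4
body[0] mov  r0, r3 -> r0=0xdb
body[1] add  r4, r0, r4 -> r4=0x1e
body[2] sub  r4, r2, r2 -> r4=0x00
body[3] sub  r1, r0, r4 -> r1=0xdb
epilogue: pop r4=0x43, sp=0xa5
epilogue: pop r0=0xc5, sp=0xa6
prologue pushed ['r0', 'r4'] at ['0xa5', '0xa4']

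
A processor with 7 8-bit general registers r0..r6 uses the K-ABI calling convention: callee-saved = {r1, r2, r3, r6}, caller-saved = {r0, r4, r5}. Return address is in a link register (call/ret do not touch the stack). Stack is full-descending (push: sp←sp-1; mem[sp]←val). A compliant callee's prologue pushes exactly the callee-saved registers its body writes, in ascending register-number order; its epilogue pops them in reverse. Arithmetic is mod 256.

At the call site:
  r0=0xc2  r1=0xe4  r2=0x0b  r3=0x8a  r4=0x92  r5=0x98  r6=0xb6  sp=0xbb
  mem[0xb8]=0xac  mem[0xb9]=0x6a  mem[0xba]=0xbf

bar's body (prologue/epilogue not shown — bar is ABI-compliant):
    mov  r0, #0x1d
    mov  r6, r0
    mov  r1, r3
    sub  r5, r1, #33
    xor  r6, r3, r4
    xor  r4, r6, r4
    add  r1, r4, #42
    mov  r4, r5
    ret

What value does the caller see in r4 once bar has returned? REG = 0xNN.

prologue: push r1 -> mem[0xba]=0xe4, sp=0xba
prologue: push r6 -> mem[0xb9]=0xb6, sp=0xb9
body[0] mov  r0, #0x1d -> r0=0x1d
body[1] mov  r6, r0 -> r6=0x1d
body[2] mov  r1, r3 -> r1=0x8a
body[3] sub  r5, r1, #33 -> r5=0x69
body[4] xor  r6, r3, r4 -> r6=0x18
body[5] xor  r4, r6, r4 -> r4=0x8a
body[6] add  r1, r4, #42 -> r1=0xb4
body[7] mov  r4, r5 -> r4=0x69
epilogue: pop r6=0xb6, sp=0xba
epilogue: pop r1=0xe4, sp=0xbb
r4 is caller-saved -> body value

REG = 0x69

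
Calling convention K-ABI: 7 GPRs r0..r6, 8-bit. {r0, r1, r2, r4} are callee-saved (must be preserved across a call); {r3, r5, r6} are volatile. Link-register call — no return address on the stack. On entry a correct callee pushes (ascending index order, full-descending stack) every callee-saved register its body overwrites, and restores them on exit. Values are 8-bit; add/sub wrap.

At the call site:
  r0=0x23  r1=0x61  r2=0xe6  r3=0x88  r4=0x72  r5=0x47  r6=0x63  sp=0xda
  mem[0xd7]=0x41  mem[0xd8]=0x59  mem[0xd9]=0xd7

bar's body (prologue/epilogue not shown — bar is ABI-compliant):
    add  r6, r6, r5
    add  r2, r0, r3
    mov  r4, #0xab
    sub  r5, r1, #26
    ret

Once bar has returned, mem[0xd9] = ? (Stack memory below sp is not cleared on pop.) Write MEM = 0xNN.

MEM = 0xe6

prologue: push r2 -> mem[0xd9]=0xe6, sp=0xd9
prologue: push r4 -> mem[0xd8]=0x72, sp=0xd8
body[0] add  r6, r6, r5 -> r6=0xaa
body[1] add  r2, r0, r3 -> r2=0xab
body[2] mov  r4, #0xab -> r4=0xab
body[3] sub  r5, r1, #26 -> r5=0x47
epilogue: pop r4=0x72, sp=0xd9
epilogue: pop r2=0xe6, sp=0xda
prologue pushed ['r2', 'r4'] at ['0xd9', '0xd8']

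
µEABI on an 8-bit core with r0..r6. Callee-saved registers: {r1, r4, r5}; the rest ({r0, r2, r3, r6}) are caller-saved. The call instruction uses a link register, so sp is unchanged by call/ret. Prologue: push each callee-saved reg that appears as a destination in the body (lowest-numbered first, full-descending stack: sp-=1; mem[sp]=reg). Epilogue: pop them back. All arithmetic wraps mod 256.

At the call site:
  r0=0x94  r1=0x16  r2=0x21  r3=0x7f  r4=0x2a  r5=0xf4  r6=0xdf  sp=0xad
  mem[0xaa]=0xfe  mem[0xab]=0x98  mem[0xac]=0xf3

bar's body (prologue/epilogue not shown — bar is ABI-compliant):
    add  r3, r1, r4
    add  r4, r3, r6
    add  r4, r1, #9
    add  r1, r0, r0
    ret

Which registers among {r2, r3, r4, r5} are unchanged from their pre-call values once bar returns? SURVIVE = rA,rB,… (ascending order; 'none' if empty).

SURVIVE = r2,r4,r5

prologue: push r1 -> mem[0xac]=0x16, sp=0xac
prologue: push r4 -> mem[0xab]=0x2a, sp=0xab
body[0] add  r3, r1, r4 -> r3=0x40
body[1] add  r4, r3, r6 -> r4=0x1f
body[2] add  r4, r1, #9 -> r4=0x1f
body[3] add  r1, r0, r0 -> r1=0x28
epilogue: pop r4=0x2a, sp=0xac
epilogue: pop r1=0x16, sp=0xad
r2: caller-saved, written=False
r3: caller-saved, written=True
r4: callee-saved, written=True
r5: callee-saved, written=False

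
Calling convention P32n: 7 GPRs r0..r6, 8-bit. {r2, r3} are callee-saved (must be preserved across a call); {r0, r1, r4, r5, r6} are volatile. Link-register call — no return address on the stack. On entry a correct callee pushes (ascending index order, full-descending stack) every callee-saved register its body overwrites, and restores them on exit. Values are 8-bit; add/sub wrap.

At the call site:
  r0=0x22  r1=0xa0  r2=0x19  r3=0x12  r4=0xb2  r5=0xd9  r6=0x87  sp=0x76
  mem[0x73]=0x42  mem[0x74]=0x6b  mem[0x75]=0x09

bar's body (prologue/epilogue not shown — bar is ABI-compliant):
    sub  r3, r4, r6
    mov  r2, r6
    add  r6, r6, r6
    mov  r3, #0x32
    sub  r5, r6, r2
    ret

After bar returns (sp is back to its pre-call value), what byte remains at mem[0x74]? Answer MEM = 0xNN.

prologue: push r2 -> mem[0x75]=0x19, sp=0x75
prologue: push r3 -> mem[0x74]=0x12, sp=0x74
body[0] sub  r3, r4, r6 -> r3=0x2b
body[1] mov  r2, r6 -> r2=0x87
body[2] add  r6, r6, r6 -> r6=0x0e
body[3] mov  r3, #0x32 -> r3=0x32
body[4] sub  r5, r6, r2 -> r5=0x87
epilogue: pop r3=0x12, sp=0x75
epilogue: pop r2=0x19, sp=0x76
prologue pushed ['r2', 'r3'] at ['0x75', '0x74']

MEM = 0x12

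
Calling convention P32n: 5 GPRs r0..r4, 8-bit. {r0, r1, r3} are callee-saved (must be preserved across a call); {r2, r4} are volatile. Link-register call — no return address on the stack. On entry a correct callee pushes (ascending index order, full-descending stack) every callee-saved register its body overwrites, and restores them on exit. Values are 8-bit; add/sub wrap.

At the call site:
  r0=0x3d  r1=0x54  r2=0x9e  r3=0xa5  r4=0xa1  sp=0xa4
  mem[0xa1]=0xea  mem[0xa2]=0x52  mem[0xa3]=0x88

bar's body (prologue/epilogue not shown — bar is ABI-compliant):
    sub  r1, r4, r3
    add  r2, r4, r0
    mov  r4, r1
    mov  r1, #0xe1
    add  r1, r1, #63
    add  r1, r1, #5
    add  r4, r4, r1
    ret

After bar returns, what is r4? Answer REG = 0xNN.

prologue: push r1 → mem[0xa3]=0x54, sp=0xa3
body[0] sub  r1, r4, r3 → r1=0xfc
body[1] add  r2, r4, r0 → r2=0xde
body[2] mov  r4, r1 → r4=0xfc
body[3] mov  r1, #0xe1 → r1=0xe1
body[4] add  r1, r1, #63 → r1=0x20
body[5] add  r1, r1, #5 → r1=0x25
body[6] add  r4, r4, r1 → r4=0x21
epilogue: pop r1=0x54, sp=0xa4
r4 is caller-saved → body value

REG = 0x21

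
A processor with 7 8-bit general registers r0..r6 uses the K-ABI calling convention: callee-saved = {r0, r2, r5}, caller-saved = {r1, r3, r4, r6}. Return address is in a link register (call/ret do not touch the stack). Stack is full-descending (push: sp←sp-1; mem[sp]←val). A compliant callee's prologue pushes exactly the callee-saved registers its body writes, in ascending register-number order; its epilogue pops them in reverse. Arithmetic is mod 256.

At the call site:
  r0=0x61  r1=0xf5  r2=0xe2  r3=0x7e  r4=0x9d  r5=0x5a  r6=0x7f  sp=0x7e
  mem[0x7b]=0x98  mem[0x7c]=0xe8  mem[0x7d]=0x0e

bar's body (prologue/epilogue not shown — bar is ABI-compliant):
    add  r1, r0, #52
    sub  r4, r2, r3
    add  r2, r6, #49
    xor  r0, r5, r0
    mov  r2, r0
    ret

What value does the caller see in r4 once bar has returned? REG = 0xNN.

prologue: push r0 -> mem[0x7d]=0x61, sp=0x7d
prologue: push r2 -> mem[0x7c]=0xe2, sp=0x7c
body[0] add  r1, r0, #52 -> r1=0x95
body[1] sub  r4, r2, r3 -> r4=0x64
body[2] add  r2, r6, #49 -> r2=0xb0
body[3] xor  r0, r5, r0 -> r0=0x3b
body[4] mov  r2, r0 -> r2=0x3b
epilogue: pop r2=0xe2, sp=0x7d
epilogue: pop r0=0x61, sp=0x7e
r4 is caller-saved -> body value

REG = 0x64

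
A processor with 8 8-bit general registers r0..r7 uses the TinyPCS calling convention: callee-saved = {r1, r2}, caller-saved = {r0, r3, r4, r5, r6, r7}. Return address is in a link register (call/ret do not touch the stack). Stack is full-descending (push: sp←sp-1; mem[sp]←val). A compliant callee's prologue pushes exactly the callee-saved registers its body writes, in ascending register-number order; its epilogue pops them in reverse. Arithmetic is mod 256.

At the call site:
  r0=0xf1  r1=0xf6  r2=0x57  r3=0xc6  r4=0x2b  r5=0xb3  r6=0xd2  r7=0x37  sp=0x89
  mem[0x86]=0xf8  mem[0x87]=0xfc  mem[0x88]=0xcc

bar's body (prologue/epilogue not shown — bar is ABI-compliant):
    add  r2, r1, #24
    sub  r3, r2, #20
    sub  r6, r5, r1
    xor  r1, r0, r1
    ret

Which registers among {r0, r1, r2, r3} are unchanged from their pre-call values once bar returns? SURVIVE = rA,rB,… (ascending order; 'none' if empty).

prologue: push r1 → mem[0x88]=0xf6, sp=0x88
prologue: push r2 → mem[0x87]=0x57, sp=0x87
body[0] add  r2, r1, #24 → r2=0x0e
body[1] sub  r3, r2, #20 → r3=0xfa
body[2] sub  r6, r5, r1 → r6=0xbd
body[3] xor  r1, r0, r1 → r1=0x07
epilogue: pop r2=0x57, sp=0x88
epilogue: pop r1=0xf6, sp=0x89
r0: caller-saved, written=False
r1: callee-saved, written=True
r2: callee-saved, written=True
r3: caller-saved, written=True

SURVIVE = r0,r1,r2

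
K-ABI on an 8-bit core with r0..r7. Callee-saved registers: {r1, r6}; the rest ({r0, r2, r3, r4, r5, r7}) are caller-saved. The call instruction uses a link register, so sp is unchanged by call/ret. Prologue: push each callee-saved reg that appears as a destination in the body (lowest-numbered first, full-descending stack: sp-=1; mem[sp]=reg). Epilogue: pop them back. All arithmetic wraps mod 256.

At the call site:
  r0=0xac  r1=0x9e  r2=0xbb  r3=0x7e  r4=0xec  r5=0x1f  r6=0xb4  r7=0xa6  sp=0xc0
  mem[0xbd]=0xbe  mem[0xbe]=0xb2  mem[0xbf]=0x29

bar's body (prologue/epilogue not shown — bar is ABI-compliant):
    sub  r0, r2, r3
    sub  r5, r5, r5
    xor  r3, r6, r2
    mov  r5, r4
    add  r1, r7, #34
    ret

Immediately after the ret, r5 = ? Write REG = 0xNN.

REG = 0xec

prologue: push r1 -> mem[0xbf]=0x9e, sp=0xbf
body[0] sub  r0, r2, r3 -> r0=0x3d
body[1] sub  r5, r5, r5 -> r5=0x00
body[2] xor  r3, r6, r2 -> r3=0x0f
body[3] mov  r5, r4 -> r5=0xec
body[4] add  r1, r7, #34 -> r1=0xc8
epilogue: pop r1=0x9e, sp=0xc0
r5 is caller-saved -> body value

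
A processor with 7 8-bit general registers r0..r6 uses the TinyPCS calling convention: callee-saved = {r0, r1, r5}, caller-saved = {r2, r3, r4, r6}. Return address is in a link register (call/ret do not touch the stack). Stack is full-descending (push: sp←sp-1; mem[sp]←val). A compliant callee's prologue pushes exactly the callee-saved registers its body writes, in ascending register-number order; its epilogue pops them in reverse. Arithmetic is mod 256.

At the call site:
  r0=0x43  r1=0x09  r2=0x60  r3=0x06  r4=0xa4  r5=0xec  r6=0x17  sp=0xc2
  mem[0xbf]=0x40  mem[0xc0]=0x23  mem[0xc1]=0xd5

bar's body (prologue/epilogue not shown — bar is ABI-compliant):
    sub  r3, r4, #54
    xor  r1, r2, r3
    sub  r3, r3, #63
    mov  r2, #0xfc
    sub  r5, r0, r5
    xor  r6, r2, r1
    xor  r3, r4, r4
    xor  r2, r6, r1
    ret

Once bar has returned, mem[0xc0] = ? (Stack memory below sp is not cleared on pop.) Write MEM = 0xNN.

MEM = 0xec

prologue: push r1 -> mem[0xc1]=0x09, sp=0xc1
prologue: push r5 -> mem[0xc0]=0xec, sp=0xc0
body[0] sub  r3, r4, #54 -> r3=0x6e
body[1] xor  r1, r2, r3 -> r1=0x0e
body[2] sub  r3, r3, #63 -> r3=0x2f
body[3] mov  r2, #0xfc -> r2=0xfc
body[4] sub  r5, r0, r5 -> r5=0x57
body[5] xor  r6, r2, r1 -> r6=0xf2
body[6] xor  r3, r4, r4 -> r3=0x00
body[7] xor  r2, r6, r1 -> r2=0xfc
epilogue: pop r5=0xec, sp=0xc1
epilogue: pop r1=0x09, sp=0xc2
prologue pushed ['r1', 'r5'] at ['0xc1', '0xc0']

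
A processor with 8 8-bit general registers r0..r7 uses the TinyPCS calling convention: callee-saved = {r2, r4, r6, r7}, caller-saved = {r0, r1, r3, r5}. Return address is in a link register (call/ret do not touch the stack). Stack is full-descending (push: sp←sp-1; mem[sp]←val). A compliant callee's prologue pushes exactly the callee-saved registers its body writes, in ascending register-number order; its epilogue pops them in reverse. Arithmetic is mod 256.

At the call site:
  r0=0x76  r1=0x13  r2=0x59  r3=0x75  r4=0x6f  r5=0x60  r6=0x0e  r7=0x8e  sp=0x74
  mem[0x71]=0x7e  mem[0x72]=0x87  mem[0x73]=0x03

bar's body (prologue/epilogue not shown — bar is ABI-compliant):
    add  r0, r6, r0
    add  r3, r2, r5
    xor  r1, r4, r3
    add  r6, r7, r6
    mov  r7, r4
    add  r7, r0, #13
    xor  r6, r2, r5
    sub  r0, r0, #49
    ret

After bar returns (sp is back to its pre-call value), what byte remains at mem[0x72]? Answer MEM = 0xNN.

prologue: push r6 -> mem[0x73]=0x0e, sp=0x73
prologue: push r7 -> mem[0x72]=0x8e, sp=0x72
body[0] add  r0, r6, r0 -> r0=0x84
body[1] add  r3, r2, r5 -> r3=0xb9
body[2] xor  r1, r4, r3 -> r1=0xd6
body[3] add  r6, r7, r6 -> r6=0x9c
body[4] mov  r7, r4 -> r7=0x6f
body[5] add  r7, r0, #13 -> r7=0x91
body[6] xor  r6, r2, r5 -> r6=0x39
body[7] sub  r0, r0, #49 -> r0=0x53
epilogue: pop r7=0x8e, sp=0x73
epilogue: pop r6=0x0e, sp=0x74
prologue pushed ['r6', 'r7'] at ['0x73', '0x72']

MEM = 0x8e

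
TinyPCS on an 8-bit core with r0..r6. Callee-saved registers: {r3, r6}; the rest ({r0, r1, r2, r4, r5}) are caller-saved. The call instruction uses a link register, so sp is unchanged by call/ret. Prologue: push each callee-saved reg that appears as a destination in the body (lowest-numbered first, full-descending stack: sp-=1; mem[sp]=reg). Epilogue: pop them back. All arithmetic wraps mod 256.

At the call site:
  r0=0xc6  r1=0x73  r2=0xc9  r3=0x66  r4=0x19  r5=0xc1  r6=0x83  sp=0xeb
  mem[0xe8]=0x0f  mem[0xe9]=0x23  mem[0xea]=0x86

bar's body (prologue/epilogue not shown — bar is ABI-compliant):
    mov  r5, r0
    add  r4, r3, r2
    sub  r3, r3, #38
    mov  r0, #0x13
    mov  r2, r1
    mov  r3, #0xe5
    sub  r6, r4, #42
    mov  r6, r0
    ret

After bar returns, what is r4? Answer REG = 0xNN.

prologue: push r3 → mem[0xea]=0x66, sp=0xea
prologue: push r6 → mem[0xe9]=0x83, sp=0xe9
body[0] mov  r5, r0 → r5=0xc6
body[1] add  r4, r3, r2 → r4=0x2f
body[2] sub  r3, r3, #38 → r3=0x40
body[3] mov  r0, #0x13 → r0=0x13
body[4] mov  r2, r1 → r2=0x73
body[5] mov  r3, #0xe5 → r3=0xe5
body[6] sub  r6, r4, #42 → r6=0x05
body[7] mov  r6, r0 → r6=0x13
epilogue: pop r6=0x83, sp=0xea
epilogue: pop r3=0x66, sp=0xeb
r4 is caller-saved → body value

REG = 0x2f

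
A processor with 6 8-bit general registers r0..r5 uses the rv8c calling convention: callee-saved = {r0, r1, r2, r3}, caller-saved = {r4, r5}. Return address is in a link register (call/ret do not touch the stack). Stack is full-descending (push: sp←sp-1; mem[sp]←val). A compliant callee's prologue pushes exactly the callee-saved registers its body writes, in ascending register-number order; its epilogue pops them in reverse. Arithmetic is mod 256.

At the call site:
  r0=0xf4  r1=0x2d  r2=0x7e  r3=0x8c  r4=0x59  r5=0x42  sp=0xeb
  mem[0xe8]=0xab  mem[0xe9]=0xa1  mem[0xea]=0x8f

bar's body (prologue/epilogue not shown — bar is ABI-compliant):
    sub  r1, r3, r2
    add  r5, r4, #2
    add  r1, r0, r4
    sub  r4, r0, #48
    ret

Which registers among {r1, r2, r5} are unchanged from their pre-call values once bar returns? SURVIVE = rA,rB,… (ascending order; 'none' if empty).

prologue: push r1 → mem[0xea]=0x2d, sp=0xea
body[0] sub  r1, r3, r2 → r1=0x0e
body[1] add  r5, r4, #2 → r5=0x5b
body[2] add  r1, r0, r4 → r1=0x4d
body[3] sub  r4, r0, #48 → r4=0xc4
epilogue: pop r1=0x2d, sp=0xeb
r1: callee-saved, written=True
r2: callee-saved, written=False
r5: caller-saved, written=True

SURVIVE = r1,r2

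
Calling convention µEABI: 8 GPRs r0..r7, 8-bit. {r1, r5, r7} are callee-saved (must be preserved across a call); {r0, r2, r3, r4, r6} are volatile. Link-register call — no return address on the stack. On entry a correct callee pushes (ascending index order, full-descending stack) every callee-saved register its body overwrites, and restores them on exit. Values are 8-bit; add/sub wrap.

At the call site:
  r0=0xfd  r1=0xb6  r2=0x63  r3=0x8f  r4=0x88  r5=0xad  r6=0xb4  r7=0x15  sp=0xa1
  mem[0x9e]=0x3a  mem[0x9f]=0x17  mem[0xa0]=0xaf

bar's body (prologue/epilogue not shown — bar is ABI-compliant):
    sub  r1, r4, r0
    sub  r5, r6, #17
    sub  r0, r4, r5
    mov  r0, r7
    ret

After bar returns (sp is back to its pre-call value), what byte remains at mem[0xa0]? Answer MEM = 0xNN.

MEM = 0xb6

prologue: push r1 -> mem[0xa0]=0xb6, sp=0xa0
prologue: push r5 -> mem[0x9f]=0xad, sp=0x9f
body[0] sub  r1, r4, r0 -> r1=0x8b
body[1] sub  r5, r6, #17 -> r5=0xa3
body[2] sub  r0, r4, r5 -> r0=0xe5
body[3] mov  r0, r7 -> r0=0x15
epilogue: pop r5=0xad, sp=0xa0
epilogue: pop r1=0xb6, sp=0xa1
prologue pushed ['r1', 'r5'] at ['0xa0', '0x9f']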